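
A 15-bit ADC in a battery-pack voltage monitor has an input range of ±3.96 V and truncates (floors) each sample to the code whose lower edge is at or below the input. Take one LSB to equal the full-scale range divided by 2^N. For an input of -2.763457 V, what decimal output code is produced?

4950

Full-scale range = 3.96 V − (-3.96 V) = 7.92 V. LSB = 7.92 V / 2^15 ≈ 241.7 µV.
code = ⌊(V_in − V_min)/LSB⌋ = ⌊(V_in − V_min) × 2^15 / range⌋
     = ⌊(-2.763457 − (-3.96)) × 32768 / 7.92⌋ = ⌊1.196543 × 32768/7.92⌋
     = ⌊4950.546⌋ = 4950.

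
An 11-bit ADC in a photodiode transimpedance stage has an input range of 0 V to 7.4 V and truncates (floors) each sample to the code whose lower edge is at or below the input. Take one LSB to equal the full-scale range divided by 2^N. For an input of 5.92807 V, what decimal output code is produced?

Span = 7.4 V. LSB = 7.4 V / 2^11 ≈ 3.613 mV.
code = ⌊(V_in − V_min)/LSB⌋ = ⌊(V_in − V_min) × 2^11 / range⌋
     = ⌊(5.92807 − (0)) × 2048 / 7.4⌋ = ⌊5.92807 × 2048/7.4⌋
     = ⌊1640.633⌋ = 1640.

1640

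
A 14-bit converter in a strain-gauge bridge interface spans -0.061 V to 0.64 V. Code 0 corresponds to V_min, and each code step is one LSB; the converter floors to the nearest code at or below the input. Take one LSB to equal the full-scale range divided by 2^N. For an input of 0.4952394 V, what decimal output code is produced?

13000

Span: 0.64 V − (-0.061 V) = 0.701 V. LSB = 0.701 V / 2^14 ≈ 42.79 µV.
code = ⌊(V_in − V_min)/LSB⌋ = ⌊(V_in − V_min) × 2^14 / range⌋
     = ⌊(0.4952394 − (-0.061)) × 16384 / 0.701⌋ = ⌊0.5562394 × 16384/0.701⌋
     = ⌊13000.608⌋ = 13000.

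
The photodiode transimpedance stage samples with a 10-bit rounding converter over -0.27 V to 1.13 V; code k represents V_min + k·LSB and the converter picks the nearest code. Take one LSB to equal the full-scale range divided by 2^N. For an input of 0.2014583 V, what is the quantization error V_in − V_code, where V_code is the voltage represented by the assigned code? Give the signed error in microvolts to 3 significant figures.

The full-scale span is 1.13 − (-0.27) = 1.4 V. LSB = 1.4 V / 2^10 ≈ 1.367 mV.
(0.2014583 − (-0.27)) / LSB = 0.4714583 × 1024/1.4 = 344.8381. Nearest integer: k = 345.
V_code = V_min + k × range/2^10 = -0.27 + 345 × 1.4/1024 = 0.2016796875 V.
V_in − V_code = 0.2014583 − (0.2016796875) = −221 µV.

−221 µV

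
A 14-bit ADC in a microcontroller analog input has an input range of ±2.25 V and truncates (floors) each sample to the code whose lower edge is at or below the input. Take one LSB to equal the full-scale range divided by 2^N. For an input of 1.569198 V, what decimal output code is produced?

13905

Full-scale range = 2.25 V − (-2.25 V) = 4.5 V. LSB = 4.5 V / 2^14 ≈ 274.7 µV.
(V_in − V_min) × 2^14/range = (1.569198 − (-2.25)) × 16384/4.5 = 13905.276.
Floor → code = 13905.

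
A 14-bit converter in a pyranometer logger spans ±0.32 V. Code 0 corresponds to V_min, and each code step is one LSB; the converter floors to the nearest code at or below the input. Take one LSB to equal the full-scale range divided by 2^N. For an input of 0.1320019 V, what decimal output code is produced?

Span: 0.32 V − (-0.32 V) = 0.64 V. LSB = 0.64 V / 2^14 ≈ 39.06 µV.
(V_in − V_min) × 2^14/range = (0.1320019 − (-0.32)) × 16384/0.64 = 11571.249.
Floor → code = 11571.

11571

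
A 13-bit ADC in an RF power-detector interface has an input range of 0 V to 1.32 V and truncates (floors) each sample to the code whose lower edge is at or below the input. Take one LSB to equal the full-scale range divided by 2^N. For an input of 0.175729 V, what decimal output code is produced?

1090

Range is 1.32 V. LSB = 1.32 V / 2^13 ≈ 161.1 µV.
(V_in − V_min) × 2^13/range = (0.175729 − (0)) × 8192/1.32 = 1090.585.
Floor → code = 1090.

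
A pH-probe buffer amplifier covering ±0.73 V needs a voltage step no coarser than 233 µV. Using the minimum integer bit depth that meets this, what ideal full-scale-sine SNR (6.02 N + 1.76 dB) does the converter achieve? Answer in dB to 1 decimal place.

80.0 dB

Span: 0.73 V − (-0.73 V) = 1.46 V.
Levels needed ≥ 1.46/233 µV = 6266. 2^13 = 8192 suffices, so N_min = 13.
6.02(13) + 1.76 = 80.02 dB.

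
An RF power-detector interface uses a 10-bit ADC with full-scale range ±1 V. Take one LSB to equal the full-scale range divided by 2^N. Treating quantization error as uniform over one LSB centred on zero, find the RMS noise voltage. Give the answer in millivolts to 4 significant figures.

0.5638 mV

Range = 1 − (-1) = 2 V.
LSB = 2 V / 2^10 = 1.95313 mV.
V_rms = LSB/√12 = 1.95313 mV / √12 = 0.5638 mV.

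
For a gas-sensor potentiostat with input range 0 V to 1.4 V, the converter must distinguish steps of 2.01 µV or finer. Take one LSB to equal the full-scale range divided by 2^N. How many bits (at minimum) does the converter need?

Full-scale range = 1.4 V.
Levels needed ≥ 1.4/2.01 µV = 696500. 2^20 = 1048576 suffices, so N_min = 20.

20 bits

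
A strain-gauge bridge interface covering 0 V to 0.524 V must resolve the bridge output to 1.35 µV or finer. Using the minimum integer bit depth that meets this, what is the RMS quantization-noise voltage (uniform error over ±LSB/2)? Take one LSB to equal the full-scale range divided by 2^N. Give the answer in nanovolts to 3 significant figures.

289 nV

Full-scale range = 0.524 V.
0.524 V / 1.35 µV = 388100. Since 2^18 = 262144 and 2^19 = 524288, N = 19.
LSB = 0.524 V ÷ 2^19 = 0.524/524288 V = 0.99945 µV.
V_rms = LSB/√12 = 289 nV.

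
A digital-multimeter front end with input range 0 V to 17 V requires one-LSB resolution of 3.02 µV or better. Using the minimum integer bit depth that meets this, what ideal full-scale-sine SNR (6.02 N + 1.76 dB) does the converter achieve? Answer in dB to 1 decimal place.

140.2 dB

Span = 17 V.
Required number of levels: 17/3.02 µV = 5.6291e6; smallest N with 2^N ≥ that is 23.
SNR = 6.02 × 23 + 1.76 = 140.22 dB.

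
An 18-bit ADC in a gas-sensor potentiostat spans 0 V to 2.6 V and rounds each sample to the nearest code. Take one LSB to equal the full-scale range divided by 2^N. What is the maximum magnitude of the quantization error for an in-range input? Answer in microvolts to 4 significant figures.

4.959 µV

V_FS = 2.6 V.
LSB = 2.6 V ÷ 2^18 = 2.6/262144 V = 9.91821 µV.
A rounding quantizer has |error| ≤ LSB/2 = 4.959 µV.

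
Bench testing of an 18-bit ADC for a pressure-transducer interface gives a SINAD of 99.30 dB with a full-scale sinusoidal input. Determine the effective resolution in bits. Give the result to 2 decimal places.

ENOB = (SINAD − 1.76) / 6.02 = (99.30 − 1.76) / 6.02 = 97.54 / 6.02 = 16.2027.

16.20 bits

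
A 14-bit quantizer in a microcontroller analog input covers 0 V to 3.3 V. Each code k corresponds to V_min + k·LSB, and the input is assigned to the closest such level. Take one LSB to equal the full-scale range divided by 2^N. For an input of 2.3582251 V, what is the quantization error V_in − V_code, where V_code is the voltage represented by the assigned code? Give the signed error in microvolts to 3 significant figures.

+46.4 µV

Span = 3.3 V. LSB = 3.3 V / 2^14 ≈ 201.4 µV.
(V_in − V_min)/LSB = (2.3582251 − (0)) × 16384/3.3 = 11708.2303 → nearest code k = 11708.
V_code = 0 + (11708/16384) × 3.3 = 2.3581787109 V.
Error = V_in − V_code = 2.3582251 − (2.3581787109) = +46.4 µV.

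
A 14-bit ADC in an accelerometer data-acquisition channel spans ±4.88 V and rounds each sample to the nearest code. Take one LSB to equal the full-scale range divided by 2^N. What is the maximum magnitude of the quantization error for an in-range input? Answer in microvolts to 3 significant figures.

Span: 4.88 V − (-4.88 V) = 9.76 V.
LSB = 9.76 V ÷ 2^14 = 9.76/16384 V = 0.59570 mV.
|e|_max = LSB/2 = 298 µV.

298 µV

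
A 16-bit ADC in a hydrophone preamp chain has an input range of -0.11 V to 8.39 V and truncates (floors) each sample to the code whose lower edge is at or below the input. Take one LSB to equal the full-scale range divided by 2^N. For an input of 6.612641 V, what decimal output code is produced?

51832

The full-scale span is 8.39 − (-0.11) = 8.5 V. LSB = 8.5 V / 2^16 ≈ 129.7 µV.
V_in − V_min = 6.612641 − (-0.11) = 6.722641 V.
Divide by LSB: 6.722641 × 65536/8.5 = 51832.3530.
Truncating gives code 51832.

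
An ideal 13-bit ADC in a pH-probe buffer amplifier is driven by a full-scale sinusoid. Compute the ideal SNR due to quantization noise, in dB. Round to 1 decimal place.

80.0 dB

SNR = 6.02·13 + 1.76 = 80.02 dB.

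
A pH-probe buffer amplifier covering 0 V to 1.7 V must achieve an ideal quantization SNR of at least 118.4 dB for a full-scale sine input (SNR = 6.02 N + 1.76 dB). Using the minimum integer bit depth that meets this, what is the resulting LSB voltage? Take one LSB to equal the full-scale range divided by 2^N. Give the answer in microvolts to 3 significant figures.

Full-scale range = 1.7 V.
N ≥ (118.4 − 1.76)/6.02 = 19.375 → N_min = 20.
LSB = 1.7 V ÷ 2^20 = 1.7/1048576 V = 1.62 µV.

1.62 µV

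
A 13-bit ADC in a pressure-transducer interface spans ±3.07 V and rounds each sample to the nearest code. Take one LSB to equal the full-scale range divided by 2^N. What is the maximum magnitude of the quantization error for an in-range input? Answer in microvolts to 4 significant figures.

The full-scale span is 3.07 − (-3.07) = 6.14 V.
LSB = 6.14 V ÷ 2^13 = 6.14/8192 V = 0.749512 mV.
A rounding quantizer has |error| ≤ LSB/2 = 374.8 µV.

374.8 µV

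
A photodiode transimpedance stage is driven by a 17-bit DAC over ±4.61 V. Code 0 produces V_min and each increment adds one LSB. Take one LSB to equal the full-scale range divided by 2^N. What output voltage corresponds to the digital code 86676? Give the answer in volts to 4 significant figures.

The full-scale span is 4.61 − (-4.61) = 9.22 V. LSB = 9.22 V / 2^17.
Output = V_min + (86676/131072) × range = -4.61 + 0.661285 × 9.22 V
      = -4.61 + 6.09705 = 1.48705 V.

1.487 V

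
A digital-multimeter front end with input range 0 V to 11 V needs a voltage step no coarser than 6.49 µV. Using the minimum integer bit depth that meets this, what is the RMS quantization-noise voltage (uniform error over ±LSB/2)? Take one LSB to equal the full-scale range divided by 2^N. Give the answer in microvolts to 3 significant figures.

1.51 µV

Span = 11 V.
11 V / 6.49 µV = 1.695e6. Since 2^20 = 1048576 and 2^21 = 2097152, N = 21.
One LSB is 11 V / 2097152 = 5.2452 µV.
V_rms = LSB/√12 = 1.51 µV.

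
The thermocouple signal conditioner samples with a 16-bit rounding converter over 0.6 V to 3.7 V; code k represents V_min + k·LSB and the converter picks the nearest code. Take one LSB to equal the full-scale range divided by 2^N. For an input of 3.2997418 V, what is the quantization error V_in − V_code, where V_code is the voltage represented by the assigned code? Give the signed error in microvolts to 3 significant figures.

+13.4 µV

Range = 3.7 − (0.6) = 3.1 V. LSB = 3.1 V / 2^16 ≈ 47.30 µV.
(V_in − V_min)/LSB = (3.2997418 − (0.6)) × 65536/3.1 = 57074.2834 → nearest code k = 57074.
V_code = V_min + k × range/2^16 = 0.6 + 57074 × 3.1/65536 = 3.2997283936 V.
e = 3.2997418 − (3.2997283936) = +13.4 µV.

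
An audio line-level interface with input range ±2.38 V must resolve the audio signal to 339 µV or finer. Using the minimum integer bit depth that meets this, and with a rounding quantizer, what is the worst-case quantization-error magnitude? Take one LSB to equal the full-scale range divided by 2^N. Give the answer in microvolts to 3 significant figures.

Full-scale range = 2.38 V − (-2.38 V) = 4.76 V.
Need 2^N ≥ 4.76 V / 339 µV = 14040 → N_min = 14.
LSB = 4.76 V ÷ 2^14 = 4.76/16384 V = 290.53 µV.
Max error for round-to-nearest is LSB/2 = 145 µV.

145 µV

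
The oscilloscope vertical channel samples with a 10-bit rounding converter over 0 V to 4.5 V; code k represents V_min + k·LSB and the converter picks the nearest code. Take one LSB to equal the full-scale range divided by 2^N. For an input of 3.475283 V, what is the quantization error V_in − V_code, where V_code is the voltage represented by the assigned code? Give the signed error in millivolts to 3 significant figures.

V_FS = 4.5 V. LSB = 4.5 V / 2^10 ≈ 4.395 mV.
Position in LSBs: (3.475283 − (0)) × 1024/4.5 = 790.8200; rounding gives k = 791.
Reconstructed level: 0 + 791 × 4.5/1024 V = 3.476074219 V.
Error = V_in − V_code = 3.475283 − (3.476074219) = −0.791 mV.

−0.791 mV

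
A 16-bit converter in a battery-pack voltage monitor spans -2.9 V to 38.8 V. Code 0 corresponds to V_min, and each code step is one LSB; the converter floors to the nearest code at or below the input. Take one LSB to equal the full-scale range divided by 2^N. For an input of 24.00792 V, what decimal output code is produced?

Span: 38.8 V − (-2.9 V) = 41.7 V. LSB = 41.7 V / 2^16 ≈ 0.6363 mV.
code = ⌊(V_in − V_min)/LSB⌋ = ⌊(V_in − V_min) × 2^16 / range⌋
     = ⌊(24.00792 − (-2.9)) × 65536 / 41.7⌋ = ⌊26.90792 × 65536/41.7⌋
     = ⌊42288.668⌋ = 42288.

42288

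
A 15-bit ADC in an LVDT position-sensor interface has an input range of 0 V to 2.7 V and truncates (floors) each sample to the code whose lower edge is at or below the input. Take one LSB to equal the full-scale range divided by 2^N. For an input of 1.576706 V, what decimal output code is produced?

19135

Span = 2.7 V. LSB = 2.7 V / 2^15 ≈ 82.40 µV.
code = ⌊(V_in − V_min)/LSB⌋ = ⌊(V_in − V_min) × 2^15 / range⌋
     = ⌊(1.576706 − (0)) × 32768 / 2.7⌋ = ⌊1.576706 × 32768/2.7⌋
     = ⌊19135.371⌋ = 19135.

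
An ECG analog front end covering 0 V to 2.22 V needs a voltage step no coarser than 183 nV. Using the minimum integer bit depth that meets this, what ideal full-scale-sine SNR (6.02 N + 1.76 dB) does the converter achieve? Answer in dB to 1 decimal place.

146.2 dB

Span = 2.22 V.
Required number of levels: 2.22/183 nV = 1.2131e7; smallest N with 2^N ≥ that is 24.
Ideal SNR at N = 24: 6.02·24 + 1.76 = 146.2 dB.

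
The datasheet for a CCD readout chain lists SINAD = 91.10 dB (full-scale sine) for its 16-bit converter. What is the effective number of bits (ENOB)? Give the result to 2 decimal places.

Inverting SNR = 6.02 N + 1.76: N_eff = (91.10 − 1.76)/6.02 = 14.8405.

14.84 bits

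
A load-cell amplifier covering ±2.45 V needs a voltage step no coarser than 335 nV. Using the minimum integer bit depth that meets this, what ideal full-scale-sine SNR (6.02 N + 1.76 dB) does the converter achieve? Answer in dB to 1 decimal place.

Range = 2.45 − (-2.45) = 4.9 V.
4.9 V / 335 nV = 1.463e7. Since 2^23 = 8388608 and 2^24 = 16777216, N = 24.
6.02(24) + 1.76 = 146.24 dB.

146.2 dB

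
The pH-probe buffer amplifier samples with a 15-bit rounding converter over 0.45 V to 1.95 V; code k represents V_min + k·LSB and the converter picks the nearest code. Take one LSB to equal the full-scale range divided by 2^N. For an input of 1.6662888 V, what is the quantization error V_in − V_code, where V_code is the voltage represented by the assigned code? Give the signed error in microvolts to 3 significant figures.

+10.7 µV

Range = 1.95 − (0.45) = 1.5 V. LSB = 1.5 V / 2^15 ≈ 45.78 µV.
(1.6662888 − (0.45)) / LSB = 1.2162888 × 32768/1.5 = 26570.2343. Nearest integer: k = 26570.
V_code = 0.45 + (26570/32768) × 1.5 = 1.6662780762 V.
e = 1.6662888 − (1.6662780762) = +10.7 µV.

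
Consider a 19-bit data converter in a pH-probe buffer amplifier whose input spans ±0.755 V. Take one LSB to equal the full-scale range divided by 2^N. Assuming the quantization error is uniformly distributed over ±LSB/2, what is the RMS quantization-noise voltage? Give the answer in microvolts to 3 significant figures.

0.831 µV

Full-scale range = 0.755 V − (-0.755 V) = 1.51 V.
LSB = 1.51 V / 2^19 = 2.8801 µV.
RMS of a uniform error over width LSB is LSB/√12 = 0.831 µV.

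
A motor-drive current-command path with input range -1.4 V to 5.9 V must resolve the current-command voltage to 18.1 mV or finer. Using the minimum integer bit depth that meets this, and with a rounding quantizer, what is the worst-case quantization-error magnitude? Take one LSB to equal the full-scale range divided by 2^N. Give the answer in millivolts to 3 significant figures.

7.13 mV

Span: 5.9 V − (-1.4 V) = 7.3 V.
Levels needed ≥ 7.3/18.1 mV = 403.3. 2^9 = 512 suffices, so N_min = 9.
LSB = 7.3 V ÷ 2^9 = 7.3/512 V = 14.258 mV.
|e|_max = LSB/2 = 7.13 mV.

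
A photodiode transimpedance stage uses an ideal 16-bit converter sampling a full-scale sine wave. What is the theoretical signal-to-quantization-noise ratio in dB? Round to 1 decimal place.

Ideal quantization SNR: 6.02 × 16 + 1.76 dB = 98.1 dB.

98.1 dB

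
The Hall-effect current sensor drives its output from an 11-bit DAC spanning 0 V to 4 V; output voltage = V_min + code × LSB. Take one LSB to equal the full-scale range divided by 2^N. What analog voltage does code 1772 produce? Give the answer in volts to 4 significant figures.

3.461 V

Range is 4 V. LSB = 4 V / 2^11.
V_out = V_min + code × LSB = 0 V + 1772 × 4 V / 2048
      = 0 + 3.46094 = 3.46094 V.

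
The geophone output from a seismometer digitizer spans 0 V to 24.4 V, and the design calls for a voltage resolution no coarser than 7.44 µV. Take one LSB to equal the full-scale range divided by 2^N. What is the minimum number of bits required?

Full-scale range = 24.4 V.
Required number of levels: 24.4/7.44 µV = 3.2796e6; smallest N with 2^N ≥ that is 22.

22 bits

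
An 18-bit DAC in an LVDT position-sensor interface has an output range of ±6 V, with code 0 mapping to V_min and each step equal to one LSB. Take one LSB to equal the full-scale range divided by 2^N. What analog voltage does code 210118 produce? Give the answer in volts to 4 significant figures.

3.618 V

The full-scale span is 6 − (-6) = 12 V. LSB = 12 V / 2^18.
V_out = -6 + 210118 × (12/262144) V
      = -6 V + 9.61844 V = 3.61844 V.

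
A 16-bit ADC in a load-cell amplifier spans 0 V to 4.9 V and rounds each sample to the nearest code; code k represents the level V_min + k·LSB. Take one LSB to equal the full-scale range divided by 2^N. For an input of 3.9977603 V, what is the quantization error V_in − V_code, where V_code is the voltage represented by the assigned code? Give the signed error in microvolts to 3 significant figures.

Span = 4.9 V. LSB = 4.9 V / 2^16 ≈ 74.77 µV.
Position in LSBs: (3.9977603 − (0)) × 65536/4.9 = 53468.8202; rounding gives k = 53469.
V_code = 0 + (53469/65536) × 4.9 = 3.9977737427 V.
Error = V_in − V_code = 3.9977603 − (3.9977737427) = −13.4 µV.

−13.4 µV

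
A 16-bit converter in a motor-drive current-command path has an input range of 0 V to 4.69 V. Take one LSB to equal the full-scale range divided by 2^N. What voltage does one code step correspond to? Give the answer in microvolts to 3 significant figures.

71.6 µV

Range is 4.69 V.
2^16 = 65536 levels.
LSB = 4.69 V ÷ 2^16 = 4.69/65536 V = 71.6 µV.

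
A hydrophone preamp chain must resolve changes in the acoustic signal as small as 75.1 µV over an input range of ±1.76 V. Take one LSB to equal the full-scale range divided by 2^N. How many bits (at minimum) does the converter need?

Full-scale range = 1.76 V − (-1.76 V) = 3.52 V.
Required number of levels: 3.52/75.1 µV = 46871; smallest N with 2^N ≥ that is 16.

16 bits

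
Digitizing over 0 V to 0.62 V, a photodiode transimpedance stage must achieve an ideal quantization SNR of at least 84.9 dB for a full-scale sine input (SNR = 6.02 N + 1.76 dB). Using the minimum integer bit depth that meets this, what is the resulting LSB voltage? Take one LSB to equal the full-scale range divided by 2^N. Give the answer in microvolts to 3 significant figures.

V_FS = 0.62 V.
6.02 N + 1.76 ≥ 84.9 gives N ≥ 13.811, so the minimum integer is 14.
LSB = 0.62 V / 2^14 = 37.8 µV.

37.8 µV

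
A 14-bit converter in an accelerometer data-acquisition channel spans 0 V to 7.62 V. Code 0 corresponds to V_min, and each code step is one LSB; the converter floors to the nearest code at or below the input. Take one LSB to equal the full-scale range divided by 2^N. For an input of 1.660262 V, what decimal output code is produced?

3569

Full-scale range = 7.62 V. LSB = 7.62 V / 2^14 ≈ 465.1 µV.
(V_in − V_min) × 2^14/range = (1.660262 − (0)) × 16384/7.62 = 3569.781.
Floor → code = 3569.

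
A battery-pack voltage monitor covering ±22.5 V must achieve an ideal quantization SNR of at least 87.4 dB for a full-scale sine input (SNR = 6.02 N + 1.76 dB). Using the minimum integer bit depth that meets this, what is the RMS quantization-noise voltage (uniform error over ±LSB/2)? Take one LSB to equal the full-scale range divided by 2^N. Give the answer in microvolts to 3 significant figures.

Full-scale range = 22.5 V − (-22.5 V) = 45 V.
6.02 N + 1.76 ≥ 87.4 gives N ≥ 14.226, so the minimum integer is 15.
One LSB is 45 V / 32768 = 1.3733 mV.
V_rms = LSB/√12 = 396 µV.

396 µV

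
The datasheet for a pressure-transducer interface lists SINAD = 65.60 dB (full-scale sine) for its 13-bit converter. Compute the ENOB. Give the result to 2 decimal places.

10.60 bits

ENOB = (65.60 − 1.76)/6.02 = 10.6047 bits.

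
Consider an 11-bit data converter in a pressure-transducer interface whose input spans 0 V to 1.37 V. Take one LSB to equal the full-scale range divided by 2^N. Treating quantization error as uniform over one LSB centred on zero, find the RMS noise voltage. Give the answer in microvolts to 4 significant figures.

Full-scale range = 1.37 V.
Step size = 1.37/2048 V = 0.668945 mV.
V_rms = LSB/√12 = 0.668945 mV / √12 = 193.1 µV.

193.1 µV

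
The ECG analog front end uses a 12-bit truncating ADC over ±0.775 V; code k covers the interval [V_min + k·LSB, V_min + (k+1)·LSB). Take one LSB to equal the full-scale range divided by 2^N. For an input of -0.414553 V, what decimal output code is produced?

952

The full-scale span is 0.775 − (-0.775) = 1.55 V. LSB = 1.55 V / 2^12 ≈ 378.4 µV.
(V_in − V_min) × 2^12/range = (-0.414553 − (-0.775)) × 4096/1.55 = 952.510.
Floor → code = 952.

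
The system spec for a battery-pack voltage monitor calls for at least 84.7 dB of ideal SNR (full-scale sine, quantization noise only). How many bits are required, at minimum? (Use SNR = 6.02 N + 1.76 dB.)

14 bits

6.02 N + 1.76 ≥ 84.7 gives N ≥ 13.777, so the minimum integer is 14.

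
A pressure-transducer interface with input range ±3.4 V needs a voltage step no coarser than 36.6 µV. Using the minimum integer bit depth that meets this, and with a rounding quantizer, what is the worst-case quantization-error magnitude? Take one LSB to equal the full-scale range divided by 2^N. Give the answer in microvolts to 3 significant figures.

13.0 µV

Span: 3.4 V − (-3.4 V) = 6.8 V.
6.8 V / 36.6 µV = 185800. Since 2^17 = 131072 and 2^18 = 262144, N = 18.
One LSB is 6.8 V / 262144 = 25.940 µV.
Max error for round-to-nearest is LSB/2 = 13.0 µV.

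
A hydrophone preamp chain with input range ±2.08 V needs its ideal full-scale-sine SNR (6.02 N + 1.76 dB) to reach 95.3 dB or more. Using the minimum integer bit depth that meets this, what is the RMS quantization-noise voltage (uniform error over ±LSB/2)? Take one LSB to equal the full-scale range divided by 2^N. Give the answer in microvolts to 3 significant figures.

18.3 µV

Range = 2.08 − (-2.08) = 4.16 V.
Required N = ⌈(95.3 − 1.76)/6.02⌉ = ⌈15.538⌉ = 16.
Step size = 4.16/65536 V = 63.477 µV.
RMS noise = LSB/√12 = 18.3 µV.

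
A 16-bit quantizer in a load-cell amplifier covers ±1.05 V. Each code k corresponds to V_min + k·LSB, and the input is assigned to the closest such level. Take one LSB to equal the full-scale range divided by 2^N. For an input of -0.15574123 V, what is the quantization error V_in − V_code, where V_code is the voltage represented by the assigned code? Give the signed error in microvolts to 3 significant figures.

The full-scale span is 1.05 − (-1.05) = 2.1 V. LSB = 2.1 V / 2^16 ≈ 32.04 µV.
Position in LSBs: (-0.15574123 − (-1.05)) × 65536/2.1 = 27907.6870; rounding gives k = 27908.
Reconstructed level: -1.05 + 27908 × 2.1/65536 V = -0.15573120117 V.
e = -0.15574123 − (-0.15573120117) = −10.0 µV.

−10.0 µV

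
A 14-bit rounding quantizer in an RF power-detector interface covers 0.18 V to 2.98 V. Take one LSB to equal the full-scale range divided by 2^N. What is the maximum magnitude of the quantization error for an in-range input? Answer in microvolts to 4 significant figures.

Span: 2.98 V − (0.18 V) = 2.8 V.
Step size = 2.8/16384 V = 170.898 µV.
|e|_max = LSB/2 = 85.45 µV.

85.45 µV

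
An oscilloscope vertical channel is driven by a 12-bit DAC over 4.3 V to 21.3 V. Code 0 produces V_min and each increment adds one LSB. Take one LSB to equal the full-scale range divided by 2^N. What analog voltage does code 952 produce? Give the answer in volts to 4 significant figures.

8.251 V

Range = 21.3 − (4.3) = 17 V. LSB = 17 V / 2^12.
V_out = V_min + code × LSB = 4.3 V + 952 × 17 V / 4096
      = 4.3 + 3.95117 = 8.25117 V.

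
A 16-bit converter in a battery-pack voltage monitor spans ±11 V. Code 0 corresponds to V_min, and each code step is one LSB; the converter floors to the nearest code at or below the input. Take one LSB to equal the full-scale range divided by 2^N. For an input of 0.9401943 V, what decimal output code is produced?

35568

Full-scale range = 11 V − (-11 V) = 22 V. LSB = 22 V / 2^16 ≈ 335.7 µV.
V_in − V_min = 0.9401943 − (-11) = 11.9401943 V.
Divide by LSB: 11.9401943 × 65536/22 = 35568.7533.
Truncating gives code 35568.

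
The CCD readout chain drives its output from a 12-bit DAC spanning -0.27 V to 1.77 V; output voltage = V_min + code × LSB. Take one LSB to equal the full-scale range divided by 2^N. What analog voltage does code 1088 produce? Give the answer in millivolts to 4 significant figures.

271.9 mV

The full-scale span is 1.77 − (-0.27) = 2.04 V. LSB = 2.04 V / 2^12.
V_out = -0.27 + 1088 × (2.04/4096) V
      = -0.27 V + 0.541875 V = 0.271875 V.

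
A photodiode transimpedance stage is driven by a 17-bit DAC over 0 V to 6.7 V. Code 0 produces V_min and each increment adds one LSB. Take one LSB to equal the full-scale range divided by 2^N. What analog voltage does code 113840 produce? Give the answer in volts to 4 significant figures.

Full-scale range = 6.7 V. LSB = 6.7 V / 2^17.
V_out = 0 + 113840 × (6.7/131072) V
      = 0 V + 5.81915 V = 5.81915 V.

5.819 V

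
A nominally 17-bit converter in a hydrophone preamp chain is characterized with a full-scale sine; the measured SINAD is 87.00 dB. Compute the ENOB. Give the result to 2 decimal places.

14.16 bits

Inverting SNR = 6.02 N + 1.76: N_eff = (87.00 − 1.76)/6.02 = 14.1595.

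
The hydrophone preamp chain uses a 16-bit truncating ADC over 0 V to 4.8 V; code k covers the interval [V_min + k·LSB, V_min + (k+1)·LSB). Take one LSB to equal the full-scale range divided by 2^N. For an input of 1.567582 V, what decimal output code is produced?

21402

V_FS = 4.8 V. LSB = 4.8 V / 2^16 ≈ 73.24 µV.
code = ⌊(V_in − V_min)/LSB⌋ = ⌊(V_in − V_min) × 2^16 / range⌋
     = ⌊(1.567582 − (0)) × 65536 / 4.8⌋ = ⌊1.567582 × 65536/4.8⌋
     = ⌊21402.720⌋ = 21402.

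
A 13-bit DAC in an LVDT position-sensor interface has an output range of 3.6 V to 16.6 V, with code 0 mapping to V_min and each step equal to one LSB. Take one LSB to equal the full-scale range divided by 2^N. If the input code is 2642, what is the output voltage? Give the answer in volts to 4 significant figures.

7.793 V

Span: 16.6 V − (3.6 V) = 13 V. LSB = 13 V / 2^13.
V_out = V_min + code × LSB = 3.6 V + 2642 × 13 V / 8192
      = 3.6 + 4.19263 = 7.79263 V.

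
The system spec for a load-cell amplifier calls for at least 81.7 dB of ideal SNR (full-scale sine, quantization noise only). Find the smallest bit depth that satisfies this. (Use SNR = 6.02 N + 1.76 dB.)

Solving 6.02 N ≥ 81.7 − 1.76: N ≥ 13.279. Round up → N = 14.

14 bits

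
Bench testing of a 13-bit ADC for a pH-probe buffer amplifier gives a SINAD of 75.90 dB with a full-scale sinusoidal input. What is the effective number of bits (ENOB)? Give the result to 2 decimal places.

12.32 bits

(75.90 − 1.76) / 6.02 = 74.14/6.02 = 12.3156 effective bits.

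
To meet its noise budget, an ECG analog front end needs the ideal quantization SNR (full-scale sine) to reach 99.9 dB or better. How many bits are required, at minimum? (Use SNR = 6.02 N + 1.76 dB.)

17 bits

Solving 6.02 N ≥ 99.9 − 1.76: N ≥ 16.302. Round up → N = 17.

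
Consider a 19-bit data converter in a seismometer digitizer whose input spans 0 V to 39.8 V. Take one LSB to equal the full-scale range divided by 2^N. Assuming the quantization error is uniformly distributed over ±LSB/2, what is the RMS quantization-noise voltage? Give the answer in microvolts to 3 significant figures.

21.9 µV

Range is 39.8 V.
One LSB is 39.8 V / 524288 = 75.912 µV.
For a uniform distribution on [−LSB/2, +LSB/2], V_rms = LSB/√12 = 75.912 µV/3.4641 = 21.9 µV.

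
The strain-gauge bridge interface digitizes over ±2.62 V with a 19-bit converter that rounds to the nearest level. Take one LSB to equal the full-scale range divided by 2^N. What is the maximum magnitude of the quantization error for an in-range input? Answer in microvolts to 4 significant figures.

4.997 µV

The full-scale span is 2.62 − (-2.62) = 5.24 V.
LSB = 5.24 V / 2^19 = 9.99451 µV.
Worst-case error for round-to-nearest is half an LSB: 4.997 µV.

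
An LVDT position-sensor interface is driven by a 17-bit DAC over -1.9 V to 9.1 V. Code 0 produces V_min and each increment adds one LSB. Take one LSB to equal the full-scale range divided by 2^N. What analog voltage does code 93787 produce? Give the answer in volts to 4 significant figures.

The full-scale span is 9.1 − (-1.9) = 11 V. LSB = 11 V / 2^17.
V_out = V_min + code × LSB = -1.9 V + 93787 × 11 V / 131072
      = -1.9 + 7.87092 = 5.97092 V.

5.971 V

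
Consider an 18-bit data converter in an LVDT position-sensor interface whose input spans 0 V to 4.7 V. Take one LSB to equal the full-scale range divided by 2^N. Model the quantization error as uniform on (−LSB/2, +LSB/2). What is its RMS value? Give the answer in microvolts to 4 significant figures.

5.176 µV

V_FS = 4.7 V.
One LSB is 4.7 V / 262144 = 17.9291 µV.
RMS of a uniform error over width LSB is LSB/√12 = 5.176 µV.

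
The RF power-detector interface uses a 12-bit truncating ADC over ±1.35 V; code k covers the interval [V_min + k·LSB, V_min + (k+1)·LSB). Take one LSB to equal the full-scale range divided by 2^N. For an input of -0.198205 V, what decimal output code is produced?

1747

The full-scale span is 1.35 − (-1.35) = 2.7 V. LSB = 2.7 V / 2^12 ≈ 0.6592 mV.
(V_in − V_min) × 2^12/range = (-0.198205 − (-1.35)) × 4096/2.7 = 1747.316.
Floor → code = 1747.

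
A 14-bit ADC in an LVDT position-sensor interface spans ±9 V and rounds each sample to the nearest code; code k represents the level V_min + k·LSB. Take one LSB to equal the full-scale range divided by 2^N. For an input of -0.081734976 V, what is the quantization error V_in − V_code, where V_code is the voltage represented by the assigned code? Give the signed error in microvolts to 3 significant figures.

−436 µV

Range = 9 − (-9) = 18 V. LSB = 18 V / 2^14 ≈ 1.099 mV.
Position in LSBs: (-0.081734976 − (-9)) × 16384/18 = 8117.6030; rounding gives k = 8118.
V_code = V_min + k × range/2^14 = -9 + 8118 × 18/16384 = -0.081298828125 V.
Error = V_in − V_code = -0.081734976 − (-0.081298828125) = −436 µV.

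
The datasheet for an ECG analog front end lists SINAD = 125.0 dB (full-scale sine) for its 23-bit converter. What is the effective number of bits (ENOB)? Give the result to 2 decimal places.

ENOB = (SINAD − 1.76) / 6.02 = (125.0 − 1.76) / 6.02 = 123.24 / 6.02 = 20.4718.

20.47 bits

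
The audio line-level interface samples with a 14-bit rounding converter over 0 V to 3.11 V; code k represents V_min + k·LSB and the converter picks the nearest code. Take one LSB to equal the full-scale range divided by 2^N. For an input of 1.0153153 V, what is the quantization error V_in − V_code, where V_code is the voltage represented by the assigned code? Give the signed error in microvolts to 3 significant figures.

Full-scale range = 3.11 V. LSB = 3.11 V / 2^14 ≈ 189.8 µV.
Position in LSBs: (1.0153153 − (0)) × 16384/3.11 = 5348.8508; rounding gives k = 5349.
V_code = V_min + k × range/2^14 = 0 + 5349 × 3.11/16384 = 1.0153436279 V.
Error = V_in − V_code = 1.0153153 − (1.0153436279) = −28.3 µV.

−28.3 µV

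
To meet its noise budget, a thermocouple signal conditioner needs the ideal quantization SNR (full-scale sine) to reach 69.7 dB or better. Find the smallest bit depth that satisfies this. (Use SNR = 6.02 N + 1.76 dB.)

12 bits

N ≥ (69.7 − 1.76)/6.02 = 11.286 → N_min = 12.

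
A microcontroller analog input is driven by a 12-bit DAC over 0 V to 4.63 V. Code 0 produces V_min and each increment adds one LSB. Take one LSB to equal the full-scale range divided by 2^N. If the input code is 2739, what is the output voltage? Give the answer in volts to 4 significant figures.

Full-scale range = 4.63 V. LSB = 4.63 V / 2^12.
Output = V_min + (2739/4096) × range = 0 + 0.668701 × 4.63 V
      = 0 V + 3.09609 V = 3.09609 V.

3.096 V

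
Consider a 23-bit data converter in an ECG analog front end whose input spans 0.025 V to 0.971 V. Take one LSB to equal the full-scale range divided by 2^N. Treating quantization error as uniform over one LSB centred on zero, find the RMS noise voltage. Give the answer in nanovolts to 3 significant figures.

Full-scale range = 0.971 V − (0.025 V) = 0.946 V.
LSB = 0.946 V ÷ 2^23 = 0.946/8388608 V = 112.77 nV.
For a uniform distribution on [−LSB/2, +LSB/2], V_rms = LSB/√12 = 112.77 nV/3.4641 = 32.6 nV.

32.6 nV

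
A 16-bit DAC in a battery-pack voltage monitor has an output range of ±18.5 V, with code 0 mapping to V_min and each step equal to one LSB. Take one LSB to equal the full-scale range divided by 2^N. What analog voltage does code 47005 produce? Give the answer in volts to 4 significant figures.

Range = 18.5 − (-18.5) = 37 V. LSB = 37 V / 2^16.
V_out = V_min + code × LSB = -18.5 V + 47005 × 37 V / 65536
      = -18.5 + 26.5379 = 8.03786 V.

8.038 V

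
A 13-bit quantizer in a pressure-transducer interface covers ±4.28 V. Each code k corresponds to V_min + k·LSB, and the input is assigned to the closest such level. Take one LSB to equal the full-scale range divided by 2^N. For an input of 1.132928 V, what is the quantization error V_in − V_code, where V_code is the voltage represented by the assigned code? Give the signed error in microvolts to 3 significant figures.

+233 µV

Span: 4.28 V − (-4.28 V) = 8.56 V. LSB = 8.56 V / 2^13 ≈ 1.045 mV.
(1.132928 − (-4.28)) / LSB = 5.412928 × 8192/8.56 = 5180.2227. Nearest integer: k = 5180.
V_code = -4.28 + (5180/8192) × 8.56 = 1.132695313 V.
Error = V_in − V_code = 1.132928 − (1.132695313) = +233 µV.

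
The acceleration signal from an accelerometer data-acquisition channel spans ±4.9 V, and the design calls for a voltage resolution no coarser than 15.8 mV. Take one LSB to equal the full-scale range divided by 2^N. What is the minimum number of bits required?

10 bits

Span: 4.9 V − (-4.9 V) = 9.8 V.
Required number of levels: 9.8/15.8 mV = 620.25; smallest N with 2^N ≥ that is 10.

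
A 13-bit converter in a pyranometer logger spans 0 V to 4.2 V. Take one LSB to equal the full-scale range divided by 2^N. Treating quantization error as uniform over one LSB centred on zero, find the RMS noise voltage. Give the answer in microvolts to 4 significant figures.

148.0 µV

Span = 4.2 V.
LSB = 4.2 V ÷ 2^13 = 4.2/8192 V = 0.512695 mV.
For a uniform distribution on [−LSB/2, +LSB/2], V_rms = LSB/√12 = 0.512695 mV/3.4641 = 148.0 µV.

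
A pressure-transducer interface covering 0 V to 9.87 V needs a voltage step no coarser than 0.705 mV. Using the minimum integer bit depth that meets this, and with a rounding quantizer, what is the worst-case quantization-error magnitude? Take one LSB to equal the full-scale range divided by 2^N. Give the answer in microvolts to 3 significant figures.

Span = 9.87 V.
Need 2^N ≥ 9.87 V / 0.705 mV = 14000 → N_min = 14.
LSB = 9.87 V / 2^14 = 0.60242 mV.
Max error for round-to-nearest is LSB/2 = 301 µV.

301 µV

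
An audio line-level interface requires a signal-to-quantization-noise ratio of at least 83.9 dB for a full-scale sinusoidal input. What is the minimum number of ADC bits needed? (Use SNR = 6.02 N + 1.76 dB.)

Solving 6.02 N ≥ 83.9 − 1.76: N ≥ 13.645. Round up → N = 14.

14 bits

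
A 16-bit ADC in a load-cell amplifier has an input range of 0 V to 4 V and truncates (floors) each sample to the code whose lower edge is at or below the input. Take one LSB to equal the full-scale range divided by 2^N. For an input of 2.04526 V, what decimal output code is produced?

33509

Full-scale range = 4 V. LSB = 4 V / 2^16 ≈ 61.04 µV.
code = ⌊(V_in − V_min)/LSB⌋ = ⌊(V_in − V_min) × 2^16 / range⌋
     = ⌊(2.04526 − (0)) × 65536 / 4⌋ = ⌊2.04526 × 65536/4⌋
     = ⌊33509.540⌋ = 33509.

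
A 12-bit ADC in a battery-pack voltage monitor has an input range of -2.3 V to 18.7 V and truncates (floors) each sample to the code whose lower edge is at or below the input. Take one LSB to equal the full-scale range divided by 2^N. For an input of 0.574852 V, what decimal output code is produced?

560

Range = 18.7 − (-2.3) = 21 V. LSB = 21 V / 2^12 ≈ 5.127 mV.
(V_in − V_min) × 2^12/range = (0.574852 − (-2.3)) × 4096/21 = 560.733.
Floor → code = 560.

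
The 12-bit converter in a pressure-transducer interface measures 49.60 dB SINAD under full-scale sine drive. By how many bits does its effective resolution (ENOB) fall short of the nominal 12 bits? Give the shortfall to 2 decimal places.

4.05 bits

N_eff = (49.60 − 1.76)/6.02 = 7.9468 bits.
Shortfall = 12 − 7.9468 = 4.0532 bits.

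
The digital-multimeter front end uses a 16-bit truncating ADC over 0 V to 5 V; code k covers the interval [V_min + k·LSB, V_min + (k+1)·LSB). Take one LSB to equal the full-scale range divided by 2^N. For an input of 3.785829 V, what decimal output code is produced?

49621

Range is 5 V. LSB = 5 V / 2^16 ≈ 76.29 µV.
V_in − V_min = 3.785829 − (0) = 3.785829 V.
Divide by LSB: 3.785829 × 65536/5 = 49621.6179.
Truncating gives code 49621.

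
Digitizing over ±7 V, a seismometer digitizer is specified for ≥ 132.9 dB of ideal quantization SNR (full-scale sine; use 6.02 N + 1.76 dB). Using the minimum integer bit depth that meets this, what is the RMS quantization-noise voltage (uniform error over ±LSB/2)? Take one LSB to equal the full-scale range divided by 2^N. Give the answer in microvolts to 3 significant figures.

Full-scale range = 7 V − (-7 V) = 14 V.
Required N = ⌈(132.9 − 1.76)/6.02⌉ = ⌈21.784⌉ = 22.
LSB = 14 V / 2^22 = 3.3379 µV.
V_rms = LSB/√12 = 0.964 µV.

0.964 µV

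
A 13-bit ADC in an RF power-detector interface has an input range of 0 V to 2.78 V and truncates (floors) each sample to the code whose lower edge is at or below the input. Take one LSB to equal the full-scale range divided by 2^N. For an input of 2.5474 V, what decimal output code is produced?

7506

Span = 2.78 V. LSB = 2.78 V / 2^13 ≈ 339.4 µV.
(V_in − V_min) × 2^13/range = (2.5474 − (0)) × 8192/2.78 = 7506.583.
Floor → code = 7506.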